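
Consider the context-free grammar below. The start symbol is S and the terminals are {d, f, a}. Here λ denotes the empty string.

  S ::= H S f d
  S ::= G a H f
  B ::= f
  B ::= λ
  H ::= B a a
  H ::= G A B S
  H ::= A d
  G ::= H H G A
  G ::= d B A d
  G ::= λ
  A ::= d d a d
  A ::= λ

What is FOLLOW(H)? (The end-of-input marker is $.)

FIRST(B) = {λ, f}
FIRST(A) = {λ, d}
FIRST(S) = {a, d, f}  (via H S f d, G a H f)
FIRST(H) = {a, d, f}  (via B a a, G A B S, A d)
FIRST(G) = {λ, a, d, f}  (via H H G A)
FOLLOW(S) includes $ since S is the start symbol.
FOLLOW(B): in H::=B a a, B is followed by a a with FIRST {a}; in H::=G A B S, B is followed by S with FIRST {a, d, f}; in G::=d B A d, B is followed by A d with FIRST {d}. Thus FOLLOW(B) = {a, d, f}.
FOLLOW(G): in S::=G a H f, G is followed by a H f with FIRST {a}; in H::=G A B S, G is followed by A B S with FIRST {a, d, f}; in G::=H H G A, G is followed by A with FIRST {λ, d}; in G::=H H G A, the suffix after G is nullable (adds nothing new). Thus FOLLOW(G) = {a, d, f}.
FOLLOW(H): in S::=H S f d, H is followed by S f d with FIRST {a, d, f}; in S::=G a H f, H is followed by f with FIRST {f}; in G::=H H G A (occurrence 1), H is followed by H G A with FIRST {a, d, f}; in G::=H H G A (occurrence 2), H is followed by G A with FIRST {λ, a, d, f}; in G::=H H G A (occurrence 2), the suffix after H is nullable, so FOLLOW(H) ⊇ FOLLOW(G) = {a, d, f}. Thus FOLLOW(H) = {a, d, f}.
FOLLOW(S): in S::=H S f d, S is followed by f d with FIRST {f}; in H::=G A B S, the suffix after S is empty, so FOLLOW(S) ⊇ FOLLOW(H) = {a, d, f}. Thus FOLLOW(S) = {$, a, d, f}.
FOLLOW(A): in H::=G A B S, A is followed by B S with FIRST {a, d, f}; in H::=A d, A is followed by d with FIRST {d}; in G::=H H G A, the suffix after A is empty, so FOLLOW(A) ⊇ FOLLOW(G) = {a, d, f}; in G::=d B A d, A is followed by d with FIRST {d}. Thus FOLLOW(A) = {a, d, f}.

{a, d, f}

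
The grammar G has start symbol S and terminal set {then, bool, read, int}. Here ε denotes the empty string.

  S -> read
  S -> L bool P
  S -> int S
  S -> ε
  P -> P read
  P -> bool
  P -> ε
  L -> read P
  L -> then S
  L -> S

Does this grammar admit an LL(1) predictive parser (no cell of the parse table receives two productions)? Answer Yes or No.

FIRST(S) = {ε, bool, int, read, then}
FIRST(P) = {ε, bool, read}
FIRST(L) = {ε, bool, int, read, then}
FOLLOW(S) = {$, bool}
FOLLOW(P) = {$, bool, read}
FOLLOW(L) = {bool}
Cell M[L, read] receives both L -> read P and L -> S — the grammar is not LL(1).

No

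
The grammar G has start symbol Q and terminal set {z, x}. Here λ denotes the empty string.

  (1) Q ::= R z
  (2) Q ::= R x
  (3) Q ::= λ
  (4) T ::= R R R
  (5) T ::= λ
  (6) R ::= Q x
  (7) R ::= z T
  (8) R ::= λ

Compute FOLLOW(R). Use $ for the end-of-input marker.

{x, z}

FIRST(Q): from Q::=R z we get {x, z}; from Q::=R x we get {x, z}; from Q::=λ we get {λ}. So FIRST(Q) = {λ, x, z}.
FIRST(R): from R::=Q x we get {x, z}; from R::=z T we get {z}; from R::=λ we get {λ}. So FIRST(R) = {λ, x, z}.
FIRST(T): from T::=R R R we get {λ, x, z}; from T::=λ we get {λ}. So FIRST(T) = {λ, x, z}.
FOLLOW(Q) includes $ since Q is the start symbol.
FOLLOW(Q): in R::=Q x, Q is followed by x with FIRST {x}. Thus FOLLOW(Q) = {$, x}.
FOLLOW(T): in R::=z T, the suffix after T is empty, so FOLLOW(T) ⊇ FOLLOW(R) = {x, z}. Thus FOLLOW(T) = {x, z}.
FOLLOW(R): in Q::=R z, R is followed by z with FIRST {z}; in Q::=R x, R is followed by x with FIRST {x}; in T::=R R R (occurrence 1), R is followed by R R with FIRST {λ, x, z}; in T::=R R R (occurrence 1), the suffix after R is nullable, so FOLLOW(R) ⊇ FOLLOW(T) = {x, z}; in T::=R R R (occurrence 2), R is followed by R with FIRST {λ, x, z}; in T::=R R R (occurrence 2), the suffix after R is nullable, so FOLLOW(R) ⊇ FOLLOW(T) = {x, z}; in T::=R R R (occurrence 3), the suffix after R is empty, so FOLLOW(R) ⊇ FOLLOW(T) = {x, z}. Thus FOLLOW(R) = {x, z}.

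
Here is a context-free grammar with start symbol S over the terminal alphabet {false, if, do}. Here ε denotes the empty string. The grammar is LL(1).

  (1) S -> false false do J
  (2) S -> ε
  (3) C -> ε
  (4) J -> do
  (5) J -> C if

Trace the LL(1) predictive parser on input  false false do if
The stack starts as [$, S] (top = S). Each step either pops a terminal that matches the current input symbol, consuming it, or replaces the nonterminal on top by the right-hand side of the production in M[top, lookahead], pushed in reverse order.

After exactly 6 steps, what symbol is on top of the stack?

if

     Stack               Input                Action
  1  $ S                 false false do if $  expand S -> false false do J
  2  $ J do false false  false false do if $  match false
  3  $ J do false        false do if $        match false
  4  $ J do              do if $              match do
  5  $ J                 if $                 expand J -> C if
  6  $ if C              if $                 expand C -> ε
Stack after step 6: $ if (top = if).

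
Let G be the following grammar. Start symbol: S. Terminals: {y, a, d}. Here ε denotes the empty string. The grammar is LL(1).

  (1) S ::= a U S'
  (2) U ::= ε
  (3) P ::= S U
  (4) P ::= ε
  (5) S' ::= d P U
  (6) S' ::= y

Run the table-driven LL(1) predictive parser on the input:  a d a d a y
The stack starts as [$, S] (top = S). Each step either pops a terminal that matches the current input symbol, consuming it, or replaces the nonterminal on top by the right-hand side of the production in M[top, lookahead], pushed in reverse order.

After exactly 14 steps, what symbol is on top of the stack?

U

      Stack             Input          Action
   1  $ S               a d a d a y $  expand S ::= a U S'
   2  $ S' U a          a d a d a y $  match a
   3  $ S' U            d a d a y $    expand U ::= ε
   4  $ S'              d a d a y $    expand S' ::= d P U
   5  $ U P d           d a d a y $    match d
   6  $ U P             a d a y $      expand P ::= S U
   7  $ U U S           a d a y $      expand S ::= a U S'
   8  $ U U S' U a      a d a y $      match a
   9  $ U U S' U        d a y $        expand U ::= ε
  10  $ U U S'          d a y $        expand S' ::= d P U
  11  $ U U U P d       d a y $        match d
  12  $ U U U P         a y $          expand P ::= S U
  13  $ U U U U S       a y $          expand S ::= a U S'
  14  $ U U U U S' U a  a y $          match a
Stack after step 14: $ U U U U S' U (top = U).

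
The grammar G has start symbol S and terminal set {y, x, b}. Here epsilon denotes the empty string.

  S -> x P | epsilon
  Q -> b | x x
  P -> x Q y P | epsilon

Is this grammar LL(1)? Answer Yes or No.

FIRST(S) = {epsilon, x}
FIRST(Q) = {b, x}
FIRST(P) = {epsilon, x}
FOLLOW(S) = {$}
FOLLOW(Q) = {y}
FOLLOW(P) = {$}
Each cell of M receives at most one production.

Yes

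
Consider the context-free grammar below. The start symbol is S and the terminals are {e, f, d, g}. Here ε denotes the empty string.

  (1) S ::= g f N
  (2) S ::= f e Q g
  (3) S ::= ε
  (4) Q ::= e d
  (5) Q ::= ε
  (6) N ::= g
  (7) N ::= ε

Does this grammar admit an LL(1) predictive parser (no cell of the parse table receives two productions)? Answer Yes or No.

Yes

FIRST(S) = {ε, f, g}
FIRST(Q) = {ε, e}
FIRST(N) = {ε, g}
FOLLOW(S) = {$}
FOLLOW(Q) = {g}
FOLLOW(N) = {$}
Each cell of M receives at most one production.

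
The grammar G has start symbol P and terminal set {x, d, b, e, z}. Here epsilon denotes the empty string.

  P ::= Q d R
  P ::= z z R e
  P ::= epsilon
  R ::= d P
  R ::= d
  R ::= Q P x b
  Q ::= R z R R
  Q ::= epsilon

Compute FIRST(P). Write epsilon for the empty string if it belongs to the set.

{epsilon, d, x, z}

FIRST(P): from P::=Q d R we get {d, x, z}; from P::=z z R e we get {z}; from P::=epsilon we get {epsilon}. So FIRST(P) = {epsilon, d, x, z}.
FIRST(R): from R::=d P we get {d}; from R::=d we get {d}; from R::=Q P x b we get {d, x, z}. So FIRST(R) = {d, x, z}.
FIRST(Q): from Q::=R z R R we get {d, x, z}; from Q::=epsilon we get {epsilon}. So FIRST(Q) = {epsilon, d, x, z}.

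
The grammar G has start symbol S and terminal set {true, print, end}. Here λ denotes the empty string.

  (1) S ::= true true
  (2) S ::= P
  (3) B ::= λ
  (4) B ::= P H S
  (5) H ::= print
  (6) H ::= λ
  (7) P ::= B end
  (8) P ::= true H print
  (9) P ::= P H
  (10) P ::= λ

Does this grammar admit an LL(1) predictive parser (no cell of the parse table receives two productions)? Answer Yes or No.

No

FIRST(S) = {λ, end, print, true}
FIRST(B) = {λ, end, print, true}
FIRST(H) = {λ, print}
FIRST(P) = {λ, end, print, true}
FOLLOW(S) = {$, end}
FOLLOW(B) = {end}
FOLLOW(H) = {$, end, print, true}
FOLLOW(P) = {$, end, print, true}
Cell M[B, end] receives both B ::= λ and B ::= P H S — the grammar is not LL(1).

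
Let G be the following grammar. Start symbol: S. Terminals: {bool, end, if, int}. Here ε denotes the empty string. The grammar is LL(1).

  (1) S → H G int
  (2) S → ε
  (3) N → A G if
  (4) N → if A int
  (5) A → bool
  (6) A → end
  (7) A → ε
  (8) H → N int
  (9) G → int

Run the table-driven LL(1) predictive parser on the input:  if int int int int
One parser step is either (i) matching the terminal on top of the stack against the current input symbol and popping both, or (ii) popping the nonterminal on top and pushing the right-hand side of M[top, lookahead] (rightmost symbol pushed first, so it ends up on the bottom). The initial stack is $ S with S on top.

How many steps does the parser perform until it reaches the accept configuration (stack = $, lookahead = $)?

10

      Stack                 Input                 Action
   1  $ S                   if int int int int $  expand S → H G int
   2  $ int G H             if int int int int $  expand H → N int
   3  $ int G int N         if int int int int $  expand N → if A int
   4  $ int G int int A if  if int int int int $  match if
   5  $ int G int int A     int int int int $     expand A → ε
   6  $ int G int int       int int int int $     match int
   7  $ int G int           int int int $         match int
   8  $ int G               int int $             expand G → int
   9  $ int int             int int $             match int
  10  $ int                 int $                 match int
Accept reached after 10 steps.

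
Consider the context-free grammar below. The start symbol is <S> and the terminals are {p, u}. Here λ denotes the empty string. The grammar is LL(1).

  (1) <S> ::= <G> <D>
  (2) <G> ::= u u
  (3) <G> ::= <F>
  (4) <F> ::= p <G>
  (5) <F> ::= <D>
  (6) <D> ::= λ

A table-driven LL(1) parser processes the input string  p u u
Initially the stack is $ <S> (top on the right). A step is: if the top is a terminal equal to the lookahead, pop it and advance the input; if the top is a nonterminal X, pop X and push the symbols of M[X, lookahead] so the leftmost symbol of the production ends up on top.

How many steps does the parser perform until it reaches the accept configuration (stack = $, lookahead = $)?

8

     Stack        Input    Action
  1  $ <S>        p u u $  expand <S> ::= <G> <D>
  2  $ <D> <G>    p u u $  expand <G> ::= <F>
  3  $ <D> <F>    p u u $  expand <F> ::= p <G>
  4  $ <D> <G> p  p u u $  match p
  5  $ <D> <G>    u u $    expand <G> ::= u u
  6  $ <D> u u    u u $    match u
  7  $ <D> u      u $      match u
  8  $ <D>        $        expand <D> ::= λ
Accept reached after 8 steps.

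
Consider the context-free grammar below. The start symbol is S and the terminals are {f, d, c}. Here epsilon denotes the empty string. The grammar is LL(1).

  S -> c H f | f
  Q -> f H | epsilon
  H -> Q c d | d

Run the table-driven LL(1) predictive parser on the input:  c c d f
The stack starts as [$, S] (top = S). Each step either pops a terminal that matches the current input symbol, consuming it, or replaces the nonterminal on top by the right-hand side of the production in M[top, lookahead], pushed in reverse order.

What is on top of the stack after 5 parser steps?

     Stack      Input      Action
  1  $ S        c c d f $  expand S -> c H f
  2  $ f H c    c c d f $  match c
  3  $ f H      c d f $    expand H -> Q c d
  4  $ f d c Q  c d f $    expand Q -> epsilon
  5  $ f d c    c d f $    match c
Stack after step 5: $ f d (top = d).

d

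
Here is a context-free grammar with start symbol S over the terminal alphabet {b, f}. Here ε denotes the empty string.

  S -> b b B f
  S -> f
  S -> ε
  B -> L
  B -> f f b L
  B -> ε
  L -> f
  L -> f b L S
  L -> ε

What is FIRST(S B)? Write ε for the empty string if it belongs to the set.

{ε, b, f}

FIRST(S) = {ε, b, f}
FIRST(L) = {ε, f}
FIRST(B) = {ε, f}  (via L)
FIRST(S B): take FIRST of each symbol in turn, carrying on past any symbol whose FIRST contains ε; result {ε, b, f}.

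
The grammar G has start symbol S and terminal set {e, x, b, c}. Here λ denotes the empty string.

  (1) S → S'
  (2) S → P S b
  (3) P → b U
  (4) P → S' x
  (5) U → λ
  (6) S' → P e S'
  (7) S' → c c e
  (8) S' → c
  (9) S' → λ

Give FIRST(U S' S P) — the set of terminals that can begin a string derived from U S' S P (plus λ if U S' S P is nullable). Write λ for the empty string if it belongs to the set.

FIRST(U): from U→λ we get {λ}. So FIRST(U) = {λ}.
FIRST(S): from S→S' we get {λ, b, c, x}; from S→P S b we get {b, c, x}. So FIRST(S) = {λ, b, c, x}.
FIRST(P): from P→b U we get {b}; from P→S' x we get {b, c, x}. So FIRST(P) = {b, c, x}.
FIRST(S'): from S'→P e S' we get {b, c, x}; from S'→c c e we get {c}; from S'→c we get {c}; from S'→λ we get {λ}. So FIRST(S') = {λ, b, c, x}.
FIRST(U S' S P): take FIRST of each symbol in turn, carrying on past any symbol whose FIRST contains λ; result {b, c, x}.

{b, c, x}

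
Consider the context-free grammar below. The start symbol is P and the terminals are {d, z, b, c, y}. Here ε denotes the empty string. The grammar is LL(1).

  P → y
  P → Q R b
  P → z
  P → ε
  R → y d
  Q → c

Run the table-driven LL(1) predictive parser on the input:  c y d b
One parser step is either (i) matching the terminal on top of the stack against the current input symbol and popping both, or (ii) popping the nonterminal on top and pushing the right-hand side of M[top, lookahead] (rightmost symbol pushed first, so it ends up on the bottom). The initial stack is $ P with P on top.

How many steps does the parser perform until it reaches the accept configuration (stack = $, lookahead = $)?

     Stack    Input      Action
  1  $ P      c y d b $  expand P → Q R b
  2  $ b R Q  c y d b $  expand Q → c
  3  $ b R c  c y d b $  match c
  4  $ b R    y d b $    expand R → y d
  5  $ b d y  y d b $    match y
  6  $ b d    d b $      match d
  7  $ b      b $        match b
Accept reached after 7 steps.

7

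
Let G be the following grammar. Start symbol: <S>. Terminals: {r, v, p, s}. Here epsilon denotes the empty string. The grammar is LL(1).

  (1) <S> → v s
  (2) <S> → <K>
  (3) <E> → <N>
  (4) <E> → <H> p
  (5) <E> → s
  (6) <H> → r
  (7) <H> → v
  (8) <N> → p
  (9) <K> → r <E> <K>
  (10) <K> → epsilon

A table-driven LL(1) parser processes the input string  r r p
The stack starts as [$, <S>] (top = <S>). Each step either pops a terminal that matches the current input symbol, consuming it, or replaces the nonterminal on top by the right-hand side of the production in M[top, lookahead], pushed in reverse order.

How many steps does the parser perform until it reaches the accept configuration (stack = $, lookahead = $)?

     Stack        Input    Action
  1  $ <S>        r r p $  expand <S> → <K>
  2  $ <K>        r r p $  expand <K> → r <E> <K>
  3  $ <K> <E> r  r r p $  match r
  4  $ <K> <E>    r p $    expand <E> → <H> p
  5  $ <K> p <H>  r p $    expand <H> → r
  6  $ <K> p r    r p $    match r
  7  $ <K> p      p $      match p
  8  $ <K>        $        expand <K> → epsilon
Accept reached after 8 steps.

8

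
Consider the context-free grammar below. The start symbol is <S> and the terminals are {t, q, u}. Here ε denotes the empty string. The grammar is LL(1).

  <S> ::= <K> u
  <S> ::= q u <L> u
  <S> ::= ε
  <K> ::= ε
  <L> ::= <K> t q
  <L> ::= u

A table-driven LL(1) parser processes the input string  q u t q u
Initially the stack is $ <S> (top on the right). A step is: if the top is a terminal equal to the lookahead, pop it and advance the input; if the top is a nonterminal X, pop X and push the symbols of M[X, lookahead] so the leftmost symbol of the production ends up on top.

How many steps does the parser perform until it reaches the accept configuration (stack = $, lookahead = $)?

     Stack        Input        Action
  1  $ <S>        q u t q u $  expand <S> ::= q u <L> u
  2  $ u <L> u q  q u t q u $  match q
  3  $ u <L> u    u t q u $    match u
  4  $ u <L>      t q u $      expand <L> ::= <K> t q
  5  $ u q t <K>  t q u $      expand <K> ::= ε
  6  $ u q t      t q u $      match t
  7  $ u q        q u $        match q
  8  $ u          u $          match u
Accept reached after 8 steps.

8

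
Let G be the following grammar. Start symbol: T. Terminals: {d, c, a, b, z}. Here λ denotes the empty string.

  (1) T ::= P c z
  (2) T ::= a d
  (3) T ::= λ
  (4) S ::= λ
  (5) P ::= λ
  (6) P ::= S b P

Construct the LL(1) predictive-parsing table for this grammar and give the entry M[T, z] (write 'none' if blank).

none

FIRST(S): from S::=λ we get {λ}. So FIRST(S) = {λ}.
FIRST(P): from P::=λ we get {λ}; from P::=S b P we get {b}. So FIRST(P) = {λ, b}.
FIRST(T): from T::=P c z we get {b, c}; from T::=a d we get {a}; from T::=λ we get {λ}. So FIRST(T) = {λ, a, b, c}.
FOLLOW(T) includes $ since T is the start symbol.
FOLLOW(T): T appears on no right-hand side. Thus FOLLOW(T) = {$}.
For T ::= P c z: FIRST(P c z) = {b, c}, so it goes in M[T, t] for t ∈ {b, c}.
For T ::= a d: FIRST(a d) = {a}, so it goes in M[T, t] for t ∈ {a}.
For T ::= λ: FIRST(λ) = {λ}, so it goes in M[T, t] for t ∈ {}; since λ ∈ FIRST, also for every t ∈ FOLLOW(T) = {$}.
None of these place a production in M[T, z].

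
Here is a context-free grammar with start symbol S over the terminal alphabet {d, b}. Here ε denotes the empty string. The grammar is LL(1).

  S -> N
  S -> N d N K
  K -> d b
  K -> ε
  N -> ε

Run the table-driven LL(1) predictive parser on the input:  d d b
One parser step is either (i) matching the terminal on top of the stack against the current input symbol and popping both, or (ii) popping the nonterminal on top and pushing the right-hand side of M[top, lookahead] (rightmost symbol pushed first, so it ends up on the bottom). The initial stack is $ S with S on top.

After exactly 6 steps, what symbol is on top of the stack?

b

     Stack      Input    Action
  1  $ S        d d b $  expand S -> N d N K
  2  $ K N d N  d d b $  expand N -> ε
  3  $ K N d    d d b $  match d
  4  $ K N      d b $    expand N -> ε
  5  $ K        d b $    expand K -> d b
  6  $ b d      d b $    match d
Stack after step 6: $ b (top = b).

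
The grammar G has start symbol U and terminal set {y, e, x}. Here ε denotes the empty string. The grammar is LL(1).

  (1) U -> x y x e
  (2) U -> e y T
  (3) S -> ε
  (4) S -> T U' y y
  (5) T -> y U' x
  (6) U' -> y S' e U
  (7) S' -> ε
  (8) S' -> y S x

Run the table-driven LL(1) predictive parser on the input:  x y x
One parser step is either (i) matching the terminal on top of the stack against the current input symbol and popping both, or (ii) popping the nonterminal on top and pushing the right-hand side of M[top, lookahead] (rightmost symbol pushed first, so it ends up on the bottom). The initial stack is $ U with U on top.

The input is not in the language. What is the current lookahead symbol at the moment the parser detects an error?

$

     Stack      Input    Action
  1  $ U        x y x $  expand U -> x y x e
  2  $ e x y x  x y x $  match x
  3  $ e x y    y x $    match y
  4  $ e x      x $      match x
  5  $ e        $        error: top is terminal e but lookahead is $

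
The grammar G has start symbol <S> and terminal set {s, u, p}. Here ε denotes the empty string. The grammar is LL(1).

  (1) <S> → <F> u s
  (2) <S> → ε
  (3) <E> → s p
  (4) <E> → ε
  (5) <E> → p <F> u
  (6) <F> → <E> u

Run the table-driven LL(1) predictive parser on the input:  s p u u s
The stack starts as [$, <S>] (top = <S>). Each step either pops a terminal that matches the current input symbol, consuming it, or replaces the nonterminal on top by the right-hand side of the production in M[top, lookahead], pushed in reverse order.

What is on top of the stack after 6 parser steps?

step 1: stack=$ <S>  input=s p u u s $  — expand <S> → <F> u s
step 2: stack=$ s u <F>  input=s p u u s $  — expand <F> → <E> u
step 3: stack=$ s u u <E>  input=s p u u s $  — expand <E> → s p
step 4: stack=$ s u u p s  input=s p u u s $  — match s
step 5: stack=$ s u u p  input=p u u s $  — match p
step 6: stack=$ s u u  input=u u s $  — match u
Stack after step 6: $ s u (top = u).

u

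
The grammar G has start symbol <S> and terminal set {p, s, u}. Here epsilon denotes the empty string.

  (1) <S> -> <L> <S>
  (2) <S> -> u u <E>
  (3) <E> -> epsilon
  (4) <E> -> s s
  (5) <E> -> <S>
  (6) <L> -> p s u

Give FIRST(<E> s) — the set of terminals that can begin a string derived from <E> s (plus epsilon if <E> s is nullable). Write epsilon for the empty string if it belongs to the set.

{p, s, u}

FIRST(<L>) = {p}
FIRST(<S>) = {p, u}  (via <L> <S>)
FIRST(<E>) = {epsilon, p, s, u}  (via <S>)
FIRST(<E> s): take FIRST of each symbol in turn, carrying on past any symbol whose FIRST contains epsilon; result {p, s, u}.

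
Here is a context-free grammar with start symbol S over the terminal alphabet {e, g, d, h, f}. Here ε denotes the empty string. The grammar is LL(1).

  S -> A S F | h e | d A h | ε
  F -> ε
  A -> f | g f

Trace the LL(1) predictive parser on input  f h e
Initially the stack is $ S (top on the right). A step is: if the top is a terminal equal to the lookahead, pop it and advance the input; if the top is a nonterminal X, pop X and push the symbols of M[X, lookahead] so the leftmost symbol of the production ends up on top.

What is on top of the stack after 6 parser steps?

F

step 1: stack=$ S  input=f h e $  — expand S -> A S F
step 2: stack=$ F S A  input=f h e $  — expand A -> f
step 3: stack=$ F S f  input=f h e $  — match f
step 4: stack=$ F S  input=h e $  — expand S -> h e
step 5: stack=$ F e h  input=h e $  — match h
step 6: stack=$ F e  input=e $  — match e
Stack after step 6: $ F (top = F).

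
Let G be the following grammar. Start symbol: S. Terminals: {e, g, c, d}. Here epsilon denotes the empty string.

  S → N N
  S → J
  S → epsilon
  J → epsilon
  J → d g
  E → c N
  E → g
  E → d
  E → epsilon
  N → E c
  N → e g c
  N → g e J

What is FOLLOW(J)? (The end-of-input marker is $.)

{$, c, d, e, g}

FIRST(J): from J→epsilon we get {epsilon}; from J→d g we get {d}. So FIRST(J) = {epsilon, d}.
FIRST(E): from E→c N we get {c}; from E→g we get {g}; from E→d we get {d}; from E→epsilon we get {epsilon}. So FIRST(E) = {epsilon, c, d, g}.
FIRST(N): from N→E c we get {c, d, g}; from N→e g c we get {e}; from N→g e J we get {g}. So FIRST(N) = {c, d, e, g}.
FIRST(S): from S→N N we get {c, d, e, g}; from S→J we get {epsilon, d}; from S→epsilon we get {epsilon}. So FIRST(S) = {epsilon, c, d, e, g}.
FOLLOW(S) includes $ since S is the start symbol.
FOLLOW(S): S appears on no right-hand side. Thus FOLLOW(S) = {$}.
FOLLOW(E): in N→E c, E is followed by c with FIRST {c}. Thus FOLLOW(E) = {c}.
FOLLOW(N): in S→N N (occurrence 1), N is followed by N with FIRST {c, d, e, g}; in S→N N (occurrence 2), the suffix after N is empty, so FOLLOW(N) ⊇ FOLLOW(S) = {$}; in E→c N, the suffix after N is empty, so FOLLOW(N) ⊇ FOLLOW(E) = {c}. Thus FOLLOW(N) = {$, c, d, e, g}.
FOLLOW(J): in S→J, the suffix after J is empty, so FOLLOW(J) ⊇ FOLLOW(S) = {$}; in N→g e J, the suffix after J is empty, so FOLLOW(J) ⊇ FOLLOW(N) = {$, c, d, e, g}. Thus FOLLOW(J) = {$, c, d, e, g}.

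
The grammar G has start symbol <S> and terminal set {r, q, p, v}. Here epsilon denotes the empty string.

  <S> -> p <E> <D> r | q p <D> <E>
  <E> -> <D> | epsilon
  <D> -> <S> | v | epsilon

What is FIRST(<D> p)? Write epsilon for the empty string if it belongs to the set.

{p, q, v}

FIRST(<S>) = {p, q}
FIRST(<D>) = {epsilon, p, q, v}  (via <S>)
FIRST(<E>) = {epsilon, p, q, v}  (via <D>)
FIRST(<D> p): take FIRST of each symbol in turn, carrying on past any symbol whose FIRST contains epsilon; result {p, q, v}.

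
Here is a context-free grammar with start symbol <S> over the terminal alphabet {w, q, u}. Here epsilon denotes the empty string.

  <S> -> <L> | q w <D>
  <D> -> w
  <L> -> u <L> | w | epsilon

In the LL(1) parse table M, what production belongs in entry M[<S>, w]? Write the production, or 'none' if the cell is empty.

FIRST(<D>): from <D>->w we get {w}. So FIRST(<D>) = {w}.
FIRST(<L>): from <L>->u <L> we get {u}; from <L>->w we get {w}; from <L>->epsilon we get {epsilon}. So FIRST(<L>) = {epsilon, u, w}.
FIRST(<S>): from <S>-><L> we get {epsilon, u, w}; from <S>->q w <D> we get {q}. So FIRST(<S>) = {epsilon, q, u, w}.
FOLLOW(<S>) includes $ since <S> is the start symbol.
FOLLOW(<S>): <S> appears on no right-hand side. Thus FOLLOW(<S>) = {$}.
For <S> -> <L>: FIRST(<L>) = {epsilon, u, w}, so it goes in M[<S>, t] for t ∈ {u, w}; since epsilon ∈ FIRST, also for every t ∈ FOLLOW(<S>) = {$}.
For <S> -> q w <D>: FIRST(q w <D>) = {q}, so it goes in M[<S>, t] for t ∈ {q}.

<S> -> <L>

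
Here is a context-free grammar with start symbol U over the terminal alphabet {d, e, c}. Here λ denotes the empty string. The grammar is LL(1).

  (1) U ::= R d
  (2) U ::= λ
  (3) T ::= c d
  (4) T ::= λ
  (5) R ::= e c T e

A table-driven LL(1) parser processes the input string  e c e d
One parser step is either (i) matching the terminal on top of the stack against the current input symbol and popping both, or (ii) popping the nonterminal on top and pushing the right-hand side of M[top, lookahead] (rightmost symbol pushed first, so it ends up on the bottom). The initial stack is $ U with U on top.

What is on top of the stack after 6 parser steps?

step 1: stack=$ U  input=e c e d $  — expand U ::= R d
step 2: stack=$ d R  input=e c e d $  — expand R ::= e c T e
step 3: stack=$ d e T c e  input=e c e d $  — match e
step 4: stack=$ d e T c  input=c e d $  — match c
step 5: stack=$ d e T  input=e d $  — expand T ::= λ
step 6: stack=$ d e  input=e d $  — match e
Stack after step 6: $ d (top = d).

d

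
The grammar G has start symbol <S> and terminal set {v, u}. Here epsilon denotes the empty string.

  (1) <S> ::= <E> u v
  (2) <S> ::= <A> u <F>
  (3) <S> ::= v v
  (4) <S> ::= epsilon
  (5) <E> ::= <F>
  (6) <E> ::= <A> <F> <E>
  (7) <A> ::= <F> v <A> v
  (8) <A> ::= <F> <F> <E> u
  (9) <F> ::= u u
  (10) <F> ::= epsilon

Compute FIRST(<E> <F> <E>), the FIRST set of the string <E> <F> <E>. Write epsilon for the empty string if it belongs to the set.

FIRST(<F>) = {epsilon, u}
FIRST(<S>) = {epsilon, u, v}  (via <E> u v, <A> u <F>)
FIRST(<E>) = {epsilon, u, v}  (via <F>, <A> <F> <E>)
FIRST(<A>) = {u, v}  (via <F> v <A> v, <F> <F> <E> u)
FIRST(<E> <F> <E>): take FIRST of each symbol in turn, carrying on past any symbol whose FIRST contains epsilon; result {epsilon, u, v}.

{epsilon, u, v}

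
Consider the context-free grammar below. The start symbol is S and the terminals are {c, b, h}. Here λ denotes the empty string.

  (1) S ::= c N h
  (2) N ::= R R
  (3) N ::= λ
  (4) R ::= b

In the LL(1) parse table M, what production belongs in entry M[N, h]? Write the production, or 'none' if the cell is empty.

N ::= λ

FIRST(S) = {c}
FIRST(R) = {b}
FIRST(N) = {λ, b}  (via R R)
FOLLOW(S) includes $ since S is the start symbol.
FOLLOW(N): in S::=c N h, N is followed by h with FIRST {h}. Thus FOLLOW(N) = {h}.
For N ::= R R: FIRST(R R) = {b}, so it goes in M[N, t] for t ∈ {b}.
For N ::= λ: FIRST(λ) = {λ}, so it goes in M[N, t] for t ∈ {}; since λ ∈ FIRST, also for every t ∈ FOLLOW(N) = {h}.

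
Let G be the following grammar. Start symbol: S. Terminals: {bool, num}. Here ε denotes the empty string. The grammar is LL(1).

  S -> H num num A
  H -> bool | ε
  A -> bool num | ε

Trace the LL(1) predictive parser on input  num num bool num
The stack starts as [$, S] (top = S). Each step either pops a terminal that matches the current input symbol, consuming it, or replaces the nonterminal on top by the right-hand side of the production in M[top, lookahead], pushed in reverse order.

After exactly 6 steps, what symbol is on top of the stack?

num

step 1: stack=$ S  input=num num bool num $  — expand S -> H num num A
step 2: stack=$ A num num H  input=num num bool num $  — expand H -> ε
step 3: stack=$ A num num  input=num num bool num $  — match num
step 4: stack=$ A num  input=num bool num $  — match num
step 5: stack=$ A  input=bool num $  — expand A -> bool num
step 6: stack=$ num bool  input=bool num $  — match bool
Stack after step 6: $ num (top = num).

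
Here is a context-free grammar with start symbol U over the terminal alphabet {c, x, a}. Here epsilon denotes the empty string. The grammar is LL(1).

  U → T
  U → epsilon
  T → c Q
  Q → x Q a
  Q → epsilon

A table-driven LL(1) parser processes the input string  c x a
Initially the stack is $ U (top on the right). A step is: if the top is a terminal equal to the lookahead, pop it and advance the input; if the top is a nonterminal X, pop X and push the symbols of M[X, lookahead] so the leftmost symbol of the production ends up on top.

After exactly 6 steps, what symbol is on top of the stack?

step 1: stack=$ U  input=c x a $  — expand U → T
step 2: stack=$ T  input=c x a $  — expand T → c Q
step 3: stack=$ Q c  input=c x a $  — match c
step 4: stack=$ Q  input=x a $  — expand Q → x Q a
step 5: stack=$ a Q x  input=x a $  — match x
step 6: stack=$ a Q  input=a $  — expand Q → epsilon
Stack after step 6: $ a (top = a).

a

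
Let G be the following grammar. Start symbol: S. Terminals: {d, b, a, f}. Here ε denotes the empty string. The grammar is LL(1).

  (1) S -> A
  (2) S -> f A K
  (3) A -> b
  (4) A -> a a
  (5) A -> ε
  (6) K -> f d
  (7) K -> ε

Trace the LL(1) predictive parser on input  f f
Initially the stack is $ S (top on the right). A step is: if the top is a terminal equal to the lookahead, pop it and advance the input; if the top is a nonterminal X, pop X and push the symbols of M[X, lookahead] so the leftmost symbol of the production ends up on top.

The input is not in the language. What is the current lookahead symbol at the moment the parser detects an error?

     Stack    Input  Action
  1  $ S      f f $  expand S -> f A K
  2  $ K A f  f f $  match f
  3  $ K A    f $    expand A -> ε
  4  $ K      f $    expand K -> f d
  5  $ d f    f $    match f
  6  $ d      $      error: top is terminal d but lookahead is $

$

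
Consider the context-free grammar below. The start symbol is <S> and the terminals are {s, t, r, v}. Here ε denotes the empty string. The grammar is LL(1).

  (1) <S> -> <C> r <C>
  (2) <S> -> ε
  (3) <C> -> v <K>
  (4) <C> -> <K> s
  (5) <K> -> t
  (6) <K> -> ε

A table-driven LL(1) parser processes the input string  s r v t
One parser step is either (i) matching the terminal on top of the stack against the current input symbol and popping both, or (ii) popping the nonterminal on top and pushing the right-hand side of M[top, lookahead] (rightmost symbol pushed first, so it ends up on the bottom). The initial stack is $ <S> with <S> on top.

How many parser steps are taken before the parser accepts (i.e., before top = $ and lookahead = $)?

     Stack          Input      Action
  1  $ <S>          s r v t $  expand <S> -> <C> r <C>
  2  $ <C> r <C>    s r v t $  expand <C> -> <K> s
  3  $ <C> r s <K>  s r v t $  expand <K> -> ε
  4  $ <C> r s      s r v t $  match s
  5  $ <C> r        r v t $    match r
  6  $ <C>          v t $      expand <C> -> v <K>
  7  $ <K> v        v t $      match v
  8  $ <K>          t $        expand <K> -> t
  9  $ t            t $        match t
Accept reached after 9 steps.

9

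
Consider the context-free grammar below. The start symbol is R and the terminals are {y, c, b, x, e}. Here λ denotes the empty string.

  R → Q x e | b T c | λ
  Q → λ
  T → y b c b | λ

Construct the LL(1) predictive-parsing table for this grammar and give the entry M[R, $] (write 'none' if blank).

FIRST(Q): from Q→λ we get {λ}. So FIRST(Q) = {λ}.
FIRST(T): from T→y b c b we get {y}; from T→λ we get {λ}. So FIRST(T) = {λ, y}.
FIRST(R): from R→Q x e we get {x}; from R→b T c we get {b}; from R→λ we get {λ}. So FIRST(R) = {λ, b, x}.
FOLLOW(R) includes $ since R is the start symbol.
FOLLOW(R): R appears on no right-hand side. Thus FOLLOW(R) = {$}.
For R → Q x e: FIRST(Q x e) = {x}, so it goes in M[R, t] for t ∈ {x}.
For R → b T c: FIRST(b T c) = {b}, so it goes in M[R, t] for t ∈ {b}.
For R → λ: FIRST(λ) = {λ}, so it goes in M[R, t] for t ∈ {}; since λ ∈ FIRST, also for every t ∈ FOLLOW(R) = {$}.

R → λ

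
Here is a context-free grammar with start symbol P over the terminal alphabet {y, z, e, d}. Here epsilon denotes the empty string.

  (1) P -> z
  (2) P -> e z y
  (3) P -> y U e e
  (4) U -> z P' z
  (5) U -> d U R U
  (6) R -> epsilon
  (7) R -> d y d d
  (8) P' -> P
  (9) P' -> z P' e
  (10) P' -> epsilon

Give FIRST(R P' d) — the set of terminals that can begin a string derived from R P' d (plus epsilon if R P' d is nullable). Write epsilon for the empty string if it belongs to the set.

FIRST(P) = {e, y, z}
FIRST(U) = {d, z}
FIRST(R) = {epsilon, d}
FIRST(P') = {epsilon, e, y, z}  (via P)
FIRST(R P' d): take FIRST of each symbol in turn, carrying on past any symbol whose FIRST contains epsilon; result {d, e, y, z}.

{d, e, y, z}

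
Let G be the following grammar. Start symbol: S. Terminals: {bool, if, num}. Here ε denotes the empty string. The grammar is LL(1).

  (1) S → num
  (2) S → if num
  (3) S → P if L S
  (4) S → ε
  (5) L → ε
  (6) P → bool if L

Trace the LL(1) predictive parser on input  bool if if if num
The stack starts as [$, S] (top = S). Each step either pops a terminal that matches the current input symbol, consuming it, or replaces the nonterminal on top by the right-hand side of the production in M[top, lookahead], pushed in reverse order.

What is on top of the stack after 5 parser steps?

if

step 1: stack=$ S  input=bool if if if num $  — expand S → P if L S
step 2: stack=$ S L if P  input=bool if if if num $  — expand P → bool if L
step 3: stack=$ S L if L if bool  input=bool if if if num $  — match bool
step 4: stack=$ S L if L if  input=if if if num $  — match if
step 5: stack=$ S L if L  input=if if num $  — expand L → ε
Stack after step 5: $ S L if (top = if).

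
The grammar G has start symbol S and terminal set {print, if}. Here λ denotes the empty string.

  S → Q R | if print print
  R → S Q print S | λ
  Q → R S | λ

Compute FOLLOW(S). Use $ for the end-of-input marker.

{$, if, print}

FIRST(S): from S→Q R we get {λ, if, print}; from S→if print print we get {if}. So FIRST(S) = {λ, if, print}.
FIRST(R): from R→S Q print S we get {if, print}; from R→λ we get {λ}. So FIRST(R) = {λ, if, print}.
FIRST(Q): from Q→R S we get {λ, if, print}; from Q→λ we get {λ}. So FIRST(Q) = {λ, if, print}.
FOLLOW(S) includes $ since S is the start symbol.
FOLLOW(S): in R→S Q print S (occurrence 1), S is followed by Q print S with FIRST {if, print}; in R→S Q print S (occurrence 2), the suffix after S is empty, so FOLLOW(S) ⊇ FOLLOW(R) = {$, if, print}; in Q→R S, the suffix after S is empty, so FOLLOW(S) ⊇ FOLLOW(Q) = {$, if, print}. Thus FOLLOW(S) = {$, if, print}.
FOLLOW(Q): in S→Q R, Q is followed by R with FIRST {λ, if, print}; in S→Q R, the suffix after Q is nullable, so FOLLOW(Q) ⊇ FOLLOW(S) = {$, if, print}; in R→S Q print S, Q is followed by print S with FIRST {print}. Thus FOLLOW(Q) = {$, if, print}.
FOLLOW(R): in S→Q R, the suffix after R is empty, so FOLLOW(R) ⊇ FOLLOW(S) = {$, if, print}; in Q→R S, R is followed by S with FIRST {λ, if, print}; in Q→R S, the suffix after R is nullable, so FOLLOW(R) ⊇ FOLLOW(Q) = {$, if, print}. Thus FOLLOW(R) = {$, if, print}.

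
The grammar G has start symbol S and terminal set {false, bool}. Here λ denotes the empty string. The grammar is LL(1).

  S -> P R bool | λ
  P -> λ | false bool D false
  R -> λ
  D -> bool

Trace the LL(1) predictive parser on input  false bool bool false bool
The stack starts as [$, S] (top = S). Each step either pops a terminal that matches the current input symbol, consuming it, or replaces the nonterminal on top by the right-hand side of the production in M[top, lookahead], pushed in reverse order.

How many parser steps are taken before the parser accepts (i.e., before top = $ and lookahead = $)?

9

     Stack                        Input                         Action
  1  $ S                          false bool bool false bool $  expand S -> P R bool
  2  $ bool R P                   false bool bool false bool $  expand P -> false bool D false
  3  $ bool R false D bool false  false bool bool false bool $  match false
  4  $ bool R false D bool        bool bool false bool $        match bool
  5  $ bool R false D             bool false bool $             expand D -> bool
  6  $ bool R false bool          bool false bool $             match bool
  7  $ bool R false               false bool $                  match false
  8  $ bool R                     bool $                        expand R -> λ
  9  $ bool                       bool $                        match bool
Accept reached after 9 steps.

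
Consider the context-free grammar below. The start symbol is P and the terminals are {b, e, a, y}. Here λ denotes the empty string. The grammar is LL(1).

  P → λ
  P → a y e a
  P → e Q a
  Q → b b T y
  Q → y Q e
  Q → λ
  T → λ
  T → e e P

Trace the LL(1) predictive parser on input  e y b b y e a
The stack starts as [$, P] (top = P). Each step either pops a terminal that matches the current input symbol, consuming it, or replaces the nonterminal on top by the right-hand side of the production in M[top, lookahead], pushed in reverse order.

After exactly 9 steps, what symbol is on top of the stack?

step 1: stack=$ P  input=e y b b y e a $  — expand P → e Q a
step 2: stack=$ a Q e  input=e y b b y e a $  — match e
step 3: stack=$ a Q  input=y b b y e a $  — expand Q → y Q e
step 4: stack=$ a e Q y  input=y b b y e a $  — match y
step 5: stack=$ a e Q  input=b b y e a $  — expand Q → b b T y
step 6: stack=$ a e y T b b  input=b b y e a $  — match b
step 7: stack=$ a e y T b  input=b y e a $  — match b
step 8: stack=$ a e y T  input=y e a $  — expand T → λ
step 9: stack=$ a e y  input=y e a $  — match y
Stack after step 9: $ a e (top = e).

e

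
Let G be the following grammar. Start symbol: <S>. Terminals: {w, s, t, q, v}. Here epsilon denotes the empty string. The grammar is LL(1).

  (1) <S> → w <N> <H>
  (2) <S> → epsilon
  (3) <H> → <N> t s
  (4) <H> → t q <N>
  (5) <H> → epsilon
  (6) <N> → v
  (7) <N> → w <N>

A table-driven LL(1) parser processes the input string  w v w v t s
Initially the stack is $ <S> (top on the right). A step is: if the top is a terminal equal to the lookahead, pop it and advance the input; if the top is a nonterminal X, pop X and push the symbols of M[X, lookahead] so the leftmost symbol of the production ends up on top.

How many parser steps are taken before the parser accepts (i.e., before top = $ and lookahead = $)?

step 1: stack=$ <S>  input=w v w v t s $  — expand <S> → w <N> <H>
step 2: stack=$ <H> <N> w  input=w v w v t s $  — match w
step 3: stack=$ <H> <N>  input=v w v t s $  — expand <N> → v
step 4: stack=$ <H> v  input=v w v t s $  — match v
step 5: stack=$ <H>  input=w v t s $  — expand <H> → <N> t s
step 6: stack=$ s t <N>  input=w v t s $  — expand <N> → w <N>
step 7: stack=$ s t <N> w  input=w v t s $  — match w
step 8: stack=$ s t <N>  input=v t s $  — expand <N> → v
step 9: stack=$ s t v  input=v t s $  — match v
step 10: stack=$ s t  input=t s $  — match t
step 11: stack=$ s  input=s $  — match s
Accept reached after 11 steps.

11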